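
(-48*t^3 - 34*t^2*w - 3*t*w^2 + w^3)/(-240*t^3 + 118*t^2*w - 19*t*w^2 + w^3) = (6*t^2 + 5*t*w + w^2)/(30*t^2 - 11*t*w + w^2)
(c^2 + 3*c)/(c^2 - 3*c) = (c + 3)/(c - 3)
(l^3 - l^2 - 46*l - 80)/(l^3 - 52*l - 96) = (l + 5)/(l + 6)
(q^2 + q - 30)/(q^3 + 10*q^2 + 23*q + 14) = (q^2 + q - 30)/(q^3 + 10*q^2 + 23*q + 14)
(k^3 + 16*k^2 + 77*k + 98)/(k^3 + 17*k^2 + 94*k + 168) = (k^2 + 9*k + 14)/(k^2 + 10*k + 24)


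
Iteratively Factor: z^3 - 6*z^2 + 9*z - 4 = (z - 4)*(z^2 - 2*z + 1) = (z - 4)*(z - 1)*(z - 1)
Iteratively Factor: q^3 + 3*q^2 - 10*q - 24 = (q + 2)*(q^2 + q - 12) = (q + 2)*(q + 4)*(q - 3)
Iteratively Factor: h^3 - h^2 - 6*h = (h + 2)*(h^2 - 3*h) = h*(h + 2)*(h - 3)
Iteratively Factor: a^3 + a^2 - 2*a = (a + 2)*(a^2 - a) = (a - 1)*(a + 2)*(a)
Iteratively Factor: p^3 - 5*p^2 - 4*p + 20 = (p - 2)*(p^2 - 3*p - 10) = (p - 5)*(p - 2)*(p + 2)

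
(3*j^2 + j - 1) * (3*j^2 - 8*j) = 9*j^4 - 21*j^3 - 11*j^2 + 8*j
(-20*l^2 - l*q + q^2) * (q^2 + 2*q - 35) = -20*l^2*q^2 - 40*l^2*q + 700*l^2 - l*q^3 - 2*l*q^2 + 35*l*q + q^4 + 2*q^3 - 35*q^2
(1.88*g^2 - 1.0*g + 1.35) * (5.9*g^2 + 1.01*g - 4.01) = 11.092*g^4 - 4.0012*g^3 - 0.583799999999999*g^2 + 5.3735*g - 5.4135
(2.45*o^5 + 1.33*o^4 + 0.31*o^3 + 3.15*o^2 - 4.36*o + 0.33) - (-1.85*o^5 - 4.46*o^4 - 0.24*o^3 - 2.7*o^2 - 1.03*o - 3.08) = 4.3*o^5 + 5.79*o^4 + 0.55*o^3 + 5.85*o^2 - 3.33*o + 3.41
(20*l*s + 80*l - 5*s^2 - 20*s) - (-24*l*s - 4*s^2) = 44*l*s + 80*l - s^2 - 20*s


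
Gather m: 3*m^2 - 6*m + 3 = 3*m^2 - 6*m + 3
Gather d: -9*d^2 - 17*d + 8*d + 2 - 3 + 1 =-9*d^2 - 9*d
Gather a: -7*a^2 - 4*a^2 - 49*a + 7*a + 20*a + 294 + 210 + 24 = -11*a^2 - 22*a + 528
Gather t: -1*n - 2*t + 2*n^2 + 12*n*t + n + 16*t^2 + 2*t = 2*n^2 + 12*n*t + 16*t^2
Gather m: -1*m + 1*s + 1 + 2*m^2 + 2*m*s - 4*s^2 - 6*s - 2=2*m^2 + m*(2*s - 1) - 4*s^2 - 5*s - 1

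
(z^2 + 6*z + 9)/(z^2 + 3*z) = (z + 3)/z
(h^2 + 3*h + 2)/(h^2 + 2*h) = (h + 1)/h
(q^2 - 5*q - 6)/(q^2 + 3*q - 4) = (q^2 - 5*q - 6)/(q^2 + 3*q - 4)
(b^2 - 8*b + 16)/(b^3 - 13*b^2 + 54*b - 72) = (b - 4)/(b^2 - 9*b + 18)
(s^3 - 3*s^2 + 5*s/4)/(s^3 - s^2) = (s^2 - 3*s + 5/4)/(s*(s - 1))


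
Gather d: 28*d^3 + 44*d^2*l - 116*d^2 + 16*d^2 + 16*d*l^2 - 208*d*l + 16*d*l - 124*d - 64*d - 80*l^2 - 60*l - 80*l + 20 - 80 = 28*d^3 + d^2*(44*l - 100) + d*(16*l^2 - 192*l - 188) - 80*l^2 - 140*l - 60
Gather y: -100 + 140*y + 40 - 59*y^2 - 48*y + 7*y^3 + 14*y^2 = 7*y^3 - 45*y^2 + 92*y - 60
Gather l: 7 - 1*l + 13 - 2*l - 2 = 18 - 3*l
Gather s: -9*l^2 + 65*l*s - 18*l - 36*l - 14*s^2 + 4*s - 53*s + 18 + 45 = -9*l^2 - 54*l - 14*s^2 + s*(65*l - 49) + 63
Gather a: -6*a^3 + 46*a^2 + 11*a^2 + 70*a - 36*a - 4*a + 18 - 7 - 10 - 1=-6*a^3 + 57*a^2 + 30*a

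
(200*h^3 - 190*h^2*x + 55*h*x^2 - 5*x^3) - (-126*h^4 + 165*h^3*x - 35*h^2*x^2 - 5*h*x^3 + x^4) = 126*h^4 - 165*h^3*x + 200*h^3 + 35*h^2*x^2 - 190*h^2*x + 5*h*x^3 + 55*h*x^2 - x^4 - 5*x^3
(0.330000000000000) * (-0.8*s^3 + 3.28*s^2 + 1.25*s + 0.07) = -0.264*s^3 + 1.0824*s^2 + 0.4125*s + 0.0231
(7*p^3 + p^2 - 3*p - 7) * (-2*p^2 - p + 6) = -14*p^5 - 9*p^4 + 47*p^3 + 23*p^2 - 11*p - 42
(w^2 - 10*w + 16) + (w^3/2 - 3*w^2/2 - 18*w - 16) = w^3/2 - w^2/2 - 28*w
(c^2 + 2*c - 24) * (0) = 0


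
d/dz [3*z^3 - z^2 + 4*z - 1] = 9*z^2 - 2*z + 4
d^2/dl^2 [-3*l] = 0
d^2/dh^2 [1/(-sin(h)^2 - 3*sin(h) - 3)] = (4*sin(h)^4 + 9*sin(h)^3 - 9*sin(h)^2 - 27*sin(h) - 12)/(sin(h)^2 + 3*sin(h) + 3)^3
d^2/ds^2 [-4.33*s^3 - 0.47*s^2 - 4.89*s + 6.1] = -25.98*s - 0.94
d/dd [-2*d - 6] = -2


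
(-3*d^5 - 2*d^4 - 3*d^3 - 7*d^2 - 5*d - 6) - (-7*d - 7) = -3*d^5 - 2*d^4 - 3*d^3 - 7*d^2 + 2*d + 1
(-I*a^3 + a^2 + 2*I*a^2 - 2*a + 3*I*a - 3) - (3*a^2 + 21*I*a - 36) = -I*a^3 - 2*a^2 + 2*I*a^2 - 2*a - 18*I*a + 33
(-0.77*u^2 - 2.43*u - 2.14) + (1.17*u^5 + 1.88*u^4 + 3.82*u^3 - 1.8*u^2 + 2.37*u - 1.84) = 1.17*u^5 + 1.88*u^4 + 3.82*u^3 - 2.57*u^2 - 0.0600000000000001*u - 3.98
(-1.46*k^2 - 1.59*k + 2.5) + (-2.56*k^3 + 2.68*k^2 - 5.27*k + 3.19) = -2.56*k^3 + 1.22*k^2 - 6.86*k + 5.69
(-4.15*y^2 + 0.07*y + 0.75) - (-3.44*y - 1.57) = -4.15*y^2 + 3.51*y + 2.32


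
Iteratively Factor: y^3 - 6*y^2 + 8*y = (y - 2)*(y^2 - 4*y) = y*(y - 2)*(y - 4)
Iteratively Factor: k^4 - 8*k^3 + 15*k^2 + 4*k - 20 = (k - 5)*(k^3 - 3*k^2 + 4) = (k - 5)*(k - 2)*(k^2 - k - 2) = (k - 5)*(k - 2)^2*(k + 1)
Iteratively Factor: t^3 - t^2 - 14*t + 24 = (t + 4)*(t^2 - 5*t + 6) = (t - 2)*(t + 4)*(t - 3)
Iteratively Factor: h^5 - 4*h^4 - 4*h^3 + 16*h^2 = (h - 2)*(h^4 - 2*h^3 - 8*h^2) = (h - 4)*(h - 2)*(h^3 + 2*h^2) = h*(h - 4)*(h - 2)*(h^2 + 2*h) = h^2*(h - 4)*(h - 2)*(h + 2)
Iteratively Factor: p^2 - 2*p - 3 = (p + 1)*(p - 3)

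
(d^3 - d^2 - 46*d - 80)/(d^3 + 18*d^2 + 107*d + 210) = (d^2 - 6*d - 16)/(d^2 + 13*d + 42)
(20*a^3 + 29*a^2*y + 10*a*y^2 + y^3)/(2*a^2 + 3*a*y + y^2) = (20*a^2 + 9*a*y + y^2)/(2*a + y)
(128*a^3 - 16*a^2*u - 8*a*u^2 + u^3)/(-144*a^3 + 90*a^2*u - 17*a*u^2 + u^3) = (-16*a^2 + u^2)/(18*a^2 - 9*a*u + u^2)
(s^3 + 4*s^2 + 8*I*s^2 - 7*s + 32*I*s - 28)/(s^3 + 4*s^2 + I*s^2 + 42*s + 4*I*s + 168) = (s + I)/(s - 6*I)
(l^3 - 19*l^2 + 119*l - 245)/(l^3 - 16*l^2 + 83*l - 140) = (l - 7)/(l - 4)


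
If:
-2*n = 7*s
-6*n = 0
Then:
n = 0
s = 0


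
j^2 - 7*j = j*(j - 7)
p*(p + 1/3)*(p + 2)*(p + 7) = p^4 + 28*p^3/3 + 17*p^2 + 14*p/3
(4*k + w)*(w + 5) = 4*k*w + 20*k + w^2 + 5*w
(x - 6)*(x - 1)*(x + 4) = x^3 - 3*x^2 - 22*x + 24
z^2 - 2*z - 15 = (z - 5)*(z + 3)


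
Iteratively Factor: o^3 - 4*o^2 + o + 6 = (o - 3)*(o^2 - o - 2) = (o - 3)*(o + 1)*(o - 2)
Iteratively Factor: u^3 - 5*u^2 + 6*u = (u - 3)*(u^2 - 2*u) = u*(u - 3)*(u - 2)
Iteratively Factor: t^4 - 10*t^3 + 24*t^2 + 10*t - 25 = (t + 1)*(t^3 - 11*t^2 + 35*t - 25) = (t - 5)*(t + 1)*(t^2 - 6*t + 5) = (t - 5)*(t - 1)*(t + 1)*(t - 5)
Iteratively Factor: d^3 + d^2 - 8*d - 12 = (d - 3)*(d^2 + 4*d + 4) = (d - 3)*(d + 2)*(d + 2)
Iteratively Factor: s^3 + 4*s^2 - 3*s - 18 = (s + 3)*(s^2 + s - 6) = (s + 3)^2*(s - 2)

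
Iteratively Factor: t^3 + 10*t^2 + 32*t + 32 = (t + 2)*(t^2 + 8*t + 16) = (t + 2)*(t + 4)*(t + 4)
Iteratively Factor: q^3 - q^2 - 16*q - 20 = (q + 2)*(q^2 - 3*q - 10) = (q + 2)^2*(q - 5)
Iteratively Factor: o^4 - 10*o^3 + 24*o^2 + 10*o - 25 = (o - 1)*(o^3 - 9*o^2 + 15*o + 25) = (o - 1)*(o + 1)*(o^2 - 10*o + 25) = (o - 5)*(o - 1)*(o + 1)*(o - 5)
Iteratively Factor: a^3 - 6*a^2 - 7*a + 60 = (a + 3)*(a^2 - 9*a + 20) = (a - 4)*(a + 3)*(a - 5)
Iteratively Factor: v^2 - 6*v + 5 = (v - 5)*(v - 1)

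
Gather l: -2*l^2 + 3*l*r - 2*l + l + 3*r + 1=-2*l^2 + l*(3*r - 1) + 3*r + 1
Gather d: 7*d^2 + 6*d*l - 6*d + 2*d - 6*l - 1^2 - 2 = 7*d^2 + d*(6*l - 4) - 6*l - 3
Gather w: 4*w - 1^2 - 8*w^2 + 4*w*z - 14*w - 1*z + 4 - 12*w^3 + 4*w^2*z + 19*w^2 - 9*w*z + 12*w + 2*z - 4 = -12*w^3 + w^2*(4*z + 11) + w*(2 - 5*z) + z - 1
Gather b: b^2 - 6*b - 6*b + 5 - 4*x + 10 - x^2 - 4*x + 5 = b^2 - 12*b - x^2 - 8*x + 20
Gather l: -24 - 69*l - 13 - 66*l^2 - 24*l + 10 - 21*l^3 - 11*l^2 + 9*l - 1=-21*l^3 - 77*l^2 - 84*l - 28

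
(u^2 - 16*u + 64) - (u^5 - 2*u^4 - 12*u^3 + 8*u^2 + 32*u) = -u^5 + 2*u^4 + 12*u^3 - 7*u^2 - 48*u + 64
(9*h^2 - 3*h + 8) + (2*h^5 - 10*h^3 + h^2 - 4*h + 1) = 2*h^5 - 10*h^3 + 10*h^2 - 7*h + 9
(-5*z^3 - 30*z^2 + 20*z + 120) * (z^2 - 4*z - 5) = -5*z^5 - 10*z^4 + 165*z^3 + 190*z^2 - 580*z - 600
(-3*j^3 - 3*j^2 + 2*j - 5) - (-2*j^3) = -j^3 - 3*j^2 + 2*j - 5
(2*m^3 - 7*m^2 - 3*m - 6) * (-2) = -4*m^3 + 14*m^2 + 6*m + 12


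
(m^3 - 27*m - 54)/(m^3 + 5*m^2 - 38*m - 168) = (m^2 + 6*m + 9)/(m^2 + 11*m + 28)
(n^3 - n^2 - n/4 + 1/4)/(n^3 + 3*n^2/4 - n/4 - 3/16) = 4*(n - 1)/(4*n + 3)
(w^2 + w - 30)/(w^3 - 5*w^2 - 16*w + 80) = (w + 6)/(w^2 - 16)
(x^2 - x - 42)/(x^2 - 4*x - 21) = (x + 6)/(x + 3)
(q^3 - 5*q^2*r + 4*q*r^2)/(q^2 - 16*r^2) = q*(q - r)/(q + 4*r)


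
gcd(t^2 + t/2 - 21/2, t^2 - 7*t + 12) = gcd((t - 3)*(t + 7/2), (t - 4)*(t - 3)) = t - 3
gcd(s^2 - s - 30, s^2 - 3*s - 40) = s + 5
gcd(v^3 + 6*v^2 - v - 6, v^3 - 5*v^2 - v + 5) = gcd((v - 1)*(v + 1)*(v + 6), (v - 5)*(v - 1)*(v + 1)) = v^2 - 1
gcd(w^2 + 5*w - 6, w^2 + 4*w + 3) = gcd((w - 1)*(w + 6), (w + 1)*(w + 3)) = 1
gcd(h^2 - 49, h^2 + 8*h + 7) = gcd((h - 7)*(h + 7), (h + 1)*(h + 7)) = h + 7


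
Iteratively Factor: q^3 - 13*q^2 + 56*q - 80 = (q - 5)*(q^2 - 8*q + 16) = (q - 5)*(q - 4)*(q - 4)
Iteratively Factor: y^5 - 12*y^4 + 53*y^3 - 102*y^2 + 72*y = (y - 3)*(y^4 - 9*y^3 + 26*y^2 - 24*y) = (y - 3)*(y - 2)*(y^3 - 7*y^2 + 12*y) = (y - 3)^2*(y - 2)*(y^2 - 4*y) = y*(y - 3)^2*(y - 2)*(y - 4)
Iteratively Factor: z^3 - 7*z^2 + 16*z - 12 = (z - 2)*(z^2 - 5*z + 6) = (z - 3)*(z - 2)*(z - 2)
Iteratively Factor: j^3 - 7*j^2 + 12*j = (j - 3)*(j^2 - 4*j) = (j - 4)*(j - 3)*(j)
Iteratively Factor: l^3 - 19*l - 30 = (l - 5)*(l^2 + 5*l + 6) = (l - 5)*(l + 3)*(l + 2)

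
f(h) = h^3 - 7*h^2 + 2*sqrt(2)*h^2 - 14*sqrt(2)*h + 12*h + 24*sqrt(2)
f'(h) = 3*h^2 - 14*h + 4*sqrt(2)*h - 14*sqrt(2) + 12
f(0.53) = 28.78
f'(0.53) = -11.38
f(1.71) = 13.41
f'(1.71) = -13.29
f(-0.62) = 36.93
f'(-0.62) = -1.47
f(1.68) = 13.81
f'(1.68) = -13.35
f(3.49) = -1.58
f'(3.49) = -0.38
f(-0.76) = 37.02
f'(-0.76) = 0.27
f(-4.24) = -84.21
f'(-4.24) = 81.51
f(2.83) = 1.13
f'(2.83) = -7.38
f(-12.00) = -2201.18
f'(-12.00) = 524.32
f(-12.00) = -2201.18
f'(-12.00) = 524.32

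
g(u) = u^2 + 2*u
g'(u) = 2*u + 2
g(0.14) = 0.30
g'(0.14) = 2.28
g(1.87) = 7.24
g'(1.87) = 5.74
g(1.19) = 3.80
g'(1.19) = 4.38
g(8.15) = 82.72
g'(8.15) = 18.30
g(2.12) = 8.73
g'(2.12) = 6.24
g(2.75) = 13.06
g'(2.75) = 7.50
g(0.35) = 0.82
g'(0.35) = 2.70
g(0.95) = 2.80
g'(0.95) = 3.90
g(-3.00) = 3.00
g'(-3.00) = -4.00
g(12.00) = 168.00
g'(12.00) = 26.00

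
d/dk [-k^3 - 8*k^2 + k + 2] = -3*k^2 - 16*k + 1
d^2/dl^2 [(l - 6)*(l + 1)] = 2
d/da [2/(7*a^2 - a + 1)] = 2*(1 - 14*a)/(7*a^2 - a + 1)^2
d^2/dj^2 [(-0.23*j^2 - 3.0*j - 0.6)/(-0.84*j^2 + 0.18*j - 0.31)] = (4.303152*j^3 + 2.180808*j^2 - 5.23152*j + 0.105406)/(0.592704*j^6 - 0.381024*j^5 + 0.737856*j^4 - 0.287064*j^3 + 0.272304*j^2 - 0.051894*j + 0.029791)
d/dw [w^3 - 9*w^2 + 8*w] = 3*w^2 - 18*w + 8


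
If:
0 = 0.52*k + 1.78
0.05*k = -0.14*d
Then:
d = 1.22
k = -3.42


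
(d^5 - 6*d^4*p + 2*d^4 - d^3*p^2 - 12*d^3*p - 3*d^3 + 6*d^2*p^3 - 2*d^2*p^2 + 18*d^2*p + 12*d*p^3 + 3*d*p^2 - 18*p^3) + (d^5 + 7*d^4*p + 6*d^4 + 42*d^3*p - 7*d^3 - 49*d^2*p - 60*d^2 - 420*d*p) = 2*d^5 + d^4*p + 8*d^4 - d^3*p^2 + 30*d^3*p - 10*d^3 + 6*d^2*p^3 - 2*d^2*p^2 - 31*d^2*p - 60*d^2 + 12*d*p^3 + 3*d*p^2 - 420*d*p - 18*p^3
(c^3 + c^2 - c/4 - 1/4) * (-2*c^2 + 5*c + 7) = -2*c^5 + 3*c^4 + 25*c^3/2 + 25*c^2/4 - 3*c - 7/4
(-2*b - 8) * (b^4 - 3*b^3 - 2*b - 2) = -2*b^5 - 2*b^4 + 24*b^3 + 4*b^2 + 20*b + 16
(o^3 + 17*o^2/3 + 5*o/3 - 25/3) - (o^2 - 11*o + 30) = o^3 + 14*o^2/3 + 38*o/3 - 115/3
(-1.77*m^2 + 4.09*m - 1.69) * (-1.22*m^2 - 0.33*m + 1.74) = 2.1594*m^4 - 4.4057*m^3 - 2.3677*m^2 + 7.6743*m - 2.9406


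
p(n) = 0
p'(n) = 0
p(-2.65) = 0.00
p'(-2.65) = 0.00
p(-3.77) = 0.00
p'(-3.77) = 0.00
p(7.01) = 0.00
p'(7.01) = 0.00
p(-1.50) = 0.00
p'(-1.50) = 0.00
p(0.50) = 0.00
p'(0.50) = 0.00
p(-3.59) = 0.00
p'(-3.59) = 0.00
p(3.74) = 0.00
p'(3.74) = 0.00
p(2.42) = 0.00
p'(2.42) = 0.00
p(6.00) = 0.00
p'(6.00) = 0.00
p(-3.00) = 0.00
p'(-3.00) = 0.00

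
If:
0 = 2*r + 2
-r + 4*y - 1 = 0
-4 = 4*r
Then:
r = -1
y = 0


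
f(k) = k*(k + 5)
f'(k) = 2*k + 5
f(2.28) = 16.60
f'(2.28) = 9.56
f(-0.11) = -0.54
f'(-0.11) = 4.78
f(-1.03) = -4.09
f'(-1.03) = 2.94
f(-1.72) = -5.64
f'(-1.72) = 1.56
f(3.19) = 26.13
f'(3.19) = 11.38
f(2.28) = 16.60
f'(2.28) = 9.56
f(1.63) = 10.81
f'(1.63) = 8.26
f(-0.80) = -3.36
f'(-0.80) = 3.40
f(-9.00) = 36.00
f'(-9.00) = -13.00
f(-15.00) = 150.00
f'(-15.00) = -25.00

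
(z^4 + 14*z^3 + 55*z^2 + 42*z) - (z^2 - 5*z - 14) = z^4 + 14*z^3 + 54*z^2 + 47*z + 14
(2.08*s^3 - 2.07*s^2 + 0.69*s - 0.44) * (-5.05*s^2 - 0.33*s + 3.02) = -10.504*s^5 + 9.7671*s^4 + 3.4802*s^3 - 4.2571*s^2 + 2.229*s - 1.3288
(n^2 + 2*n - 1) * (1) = n^2 + 2*n - 1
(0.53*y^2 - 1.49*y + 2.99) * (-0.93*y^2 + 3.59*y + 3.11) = -0.4929*y^4 + 3.2884*y^3 - 6.4815*y^2 + 6.1002*y + 9.2989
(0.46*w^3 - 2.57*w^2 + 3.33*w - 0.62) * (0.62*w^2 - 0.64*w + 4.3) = 0.2852*w^5 - 1.8878*w^4 + 5.6874*w^3 - 13.5666*w^2 + 14.7158*w - 2.666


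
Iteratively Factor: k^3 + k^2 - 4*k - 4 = (k + 2)*(k^2 - k - 2) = (k + 1)*(k + 2)*(k - 2)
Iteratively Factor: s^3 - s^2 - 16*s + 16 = (s + 4)*(s^2 - 5*s + 4) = (s - 1)*(s + 4)*(s - 4)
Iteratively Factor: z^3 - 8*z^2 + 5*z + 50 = (z - 5)*(z^2 - 3*z - 10) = (z - 5)^2*(z + 2)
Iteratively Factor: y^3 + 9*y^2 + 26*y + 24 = (y + 3)*(y^2 + 6*y + 8) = (y + 2)*(y + 3)*(y + 4)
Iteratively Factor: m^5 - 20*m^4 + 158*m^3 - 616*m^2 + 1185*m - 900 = (m - 5)*(m^4 - 15*m^3 + 83*m^2 - 201*m + 180) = (m - 5)*(m - 3)*(m^3 - 12*m^2 + 47*m - 60) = (m - 5)*(m - 3)^2*(m^2 - 9*m + 20) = (m - 5)^2*(m - 3)^2*(m - 4)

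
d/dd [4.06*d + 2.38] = 4.06000000000000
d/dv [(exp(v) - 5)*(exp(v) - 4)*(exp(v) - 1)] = (3*exp(2*v) - 20*exp(v) + 29)*exp(v)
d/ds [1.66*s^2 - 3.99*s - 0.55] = 3.32*s - 3.99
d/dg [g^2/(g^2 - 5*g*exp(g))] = 5*(g - 1)*exp(g)/(g - 5*exp(g))^2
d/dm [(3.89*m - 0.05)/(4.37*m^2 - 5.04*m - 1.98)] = (-16.9993*m^2 + 0.437000000000001*m - 7.9542)/(19.0969*m^4 - 44.0496*m^3 + 8.0964*m^2 + 19.9584*m + 3.9204)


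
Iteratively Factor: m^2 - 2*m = (m)*(m - 2)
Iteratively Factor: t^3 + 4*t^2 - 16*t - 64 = (t + 4)*(t^2 - 16) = (t + 4)^2*(t - 4)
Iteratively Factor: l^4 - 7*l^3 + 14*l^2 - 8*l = (l - 2)*(l^3 - 5*l^2 + 4*l) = (l - 4)*(l - 2)*(l^2 - l) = l*(l - 4)*(l - 2)*(l - 1)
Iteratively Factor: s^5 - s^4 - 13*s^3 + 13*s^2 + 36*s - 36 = (s + 3)*(s^4 - 4*s^3 - s^2 + 16*s - 12) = (s - 2)*(s + 3)*(s^3 - 2*s^2 - 5*s + 6) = (s - 2)*(s - 1)*(s + 3)*(s^2 - s - 6) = (s - 3)*(s - 2)*(s - 1)*(s + 3)*(s + 2)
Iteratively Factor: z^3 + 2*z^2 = (z)*(z^2 + 2*z) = z^2*(z + 2)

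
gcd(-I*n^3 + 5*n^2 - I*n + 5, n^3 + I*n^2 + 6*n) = 1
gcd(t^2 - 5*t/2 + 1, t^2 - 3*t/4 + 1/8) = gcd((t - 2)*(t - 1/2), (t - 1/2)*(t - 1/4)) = t - 1/2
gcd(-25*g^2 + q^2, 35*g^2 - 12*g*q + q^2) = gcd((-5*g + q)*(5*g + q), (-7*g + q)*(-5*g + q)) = -5*g + q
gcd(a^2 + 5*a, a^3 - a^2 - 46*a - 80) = a + 5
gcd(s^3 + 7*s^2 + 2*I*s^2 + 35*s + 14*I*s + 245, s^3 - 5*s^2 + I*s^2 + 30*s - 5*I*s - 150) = s - 5*I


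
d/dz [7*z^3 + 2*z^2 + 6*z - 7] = 21*z^2 + 4*z + 6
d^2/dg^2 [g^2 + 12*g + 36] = 2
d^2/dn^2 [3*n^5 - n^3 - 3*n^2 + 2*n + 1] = 60*n^3 - 6*n - 6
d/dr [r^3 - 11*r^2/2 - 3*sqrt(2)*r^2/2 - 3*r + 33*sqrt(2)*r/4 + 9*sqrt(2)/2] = 3*r^2 - 11*r - 3*sqrt(2)*r - 3 + 33*sqrt(2)/4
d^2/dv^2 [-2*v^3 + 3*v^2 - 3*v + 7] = 6 - 12*v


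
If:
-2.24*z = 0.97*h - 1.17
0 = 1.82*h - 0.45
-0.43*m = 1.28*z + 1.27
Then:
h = 0.25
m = -4.19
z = 0.42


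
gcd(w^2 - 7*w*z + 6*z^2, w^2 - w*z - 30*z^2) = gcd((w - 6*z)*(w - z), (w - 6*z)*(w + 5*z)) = -w + 6*z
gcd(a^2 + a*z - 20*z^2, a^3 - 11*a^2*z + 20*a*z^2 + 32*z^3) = -a + 4*z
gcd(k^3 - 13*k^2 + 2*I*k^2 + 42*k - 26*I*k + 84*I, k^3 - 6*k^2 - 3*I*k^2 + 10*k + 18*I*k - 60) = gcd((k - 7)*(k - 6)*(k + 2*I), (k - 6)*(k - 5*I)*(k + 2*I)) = k^2 + k*(-6 + 2*I) - 12*I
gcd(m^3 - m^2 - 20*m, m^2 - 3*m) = m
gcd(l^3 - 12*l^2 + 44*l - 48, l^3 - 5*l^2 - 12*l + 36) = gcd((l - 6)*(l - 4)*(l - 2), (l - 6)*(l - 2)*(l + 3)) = l^2 - 8*l + 12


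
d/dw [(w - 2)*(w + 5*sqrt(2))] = 2*w - 2 + 5*sqrt(2)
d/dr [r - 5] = 1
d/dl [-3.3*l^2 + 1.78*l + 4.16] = 1.78 - 6.6*l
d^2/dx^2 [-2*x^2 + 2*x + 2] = -4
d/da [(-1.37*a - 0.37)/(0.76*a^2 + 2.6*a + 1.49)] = (1.0412*a^2 + 0.5624*a - 1.0793)/(0.5776*a^4 + 3.952*a^3 + 9.0248*a^2 + 7.748*a + 2.2201)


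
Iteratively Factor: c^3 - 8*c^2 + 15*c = (c)*(c^2 - 8*c + 15) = c*(c - 5)*(c - 3)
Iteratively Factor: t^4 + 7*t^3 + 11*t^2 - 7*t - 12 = (t + 3)*(t^3 + 4*t^2 - t - 4) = (t + 3)*(t + 4)*(t^2 - 1) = (t - 1)*(t + 3)*(t + 4)*(t + 1)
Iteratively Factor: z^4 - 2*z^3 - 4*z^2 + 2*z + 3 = (z + 1)*(z^3 - 3*z^2 - z + 3) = (z - 1)*(z + 1)*(z^2 - 2*z - 3) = (z - 3)*(z - 1)*(z + 1)*(z + 1)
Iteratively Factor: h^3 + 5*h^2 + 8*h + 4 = (h + 1)*(h^2 + 4*h + 4) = (h + 1)*(h + 2)*(h + 2)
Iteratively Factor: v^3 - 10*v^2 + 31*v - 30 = (v - 5)*(v^2 - 5*v + 6) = (v - 5)*(v - 2)*(v - 3)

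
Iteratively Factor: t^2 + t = (t)*(t + 1)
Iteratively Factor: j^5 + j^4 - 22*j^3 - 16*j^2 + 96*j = (j + 3)*(j^4 - 2*j^3 - 16*j^2 + 32*j) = (j - 4)*(j + 3)*(j^3 + 2*j^2 - 8*j) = (j - 4)*(j - 2)*(j + 3)*(j^2 + 4*j) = j*(j - 4)*(j - 2)*(j + 3)*(j + 4)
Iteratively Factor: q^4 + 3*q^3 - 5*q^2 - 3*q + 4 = (q - 1)*(q^3 + 4*q^2 - q - 4) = (q - 1)*(q + 1)*(q^2 + 3*q - 4) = (q - 1)*(q + 1)*(q + 4)*(q - 1)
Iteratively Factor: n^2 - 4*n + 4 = (n - 2)*(n - 2)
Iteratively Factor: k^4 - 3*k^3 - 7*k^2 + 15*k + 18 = (k - 3)*(k^3 - 7*k - 6) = (k - 3)*(k + 2)*(k^2 - 2*k - 3) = (k - 3)^2*(k + 2)*(k + 1)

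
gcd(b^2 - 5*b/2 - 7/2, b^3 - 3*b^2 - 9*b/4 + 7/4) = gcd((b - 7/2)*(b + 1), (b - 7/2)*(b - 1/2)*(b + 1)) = b^2 - 5*b/2 - 7/2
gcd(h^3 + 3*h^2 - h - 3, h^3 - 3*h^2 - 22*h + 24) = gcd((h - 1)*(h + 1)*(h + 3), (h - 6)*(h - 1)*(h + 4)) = h - 1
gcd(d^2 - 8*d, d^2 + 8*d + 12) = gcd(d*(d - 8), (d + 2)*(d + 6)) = 1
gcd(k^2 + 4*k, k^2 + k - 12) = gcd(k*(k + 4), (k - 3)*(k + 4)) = k + 4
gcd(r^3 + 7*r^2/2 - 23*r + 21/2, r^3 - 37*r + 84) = r^2 + 4*r - 21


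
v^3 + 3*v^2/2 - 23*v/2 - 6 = (v - 3)*(v + 1/2)*(v + 4)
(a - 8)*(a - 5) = a^2 - 13*a + 40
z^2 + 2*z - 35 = (z - 5)*(z + 7)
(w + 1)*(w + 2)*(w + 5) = w^3 + 8*w^2 + 17*w + 10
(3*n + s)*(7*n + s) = 21*n^2 + 10*n*s + s^2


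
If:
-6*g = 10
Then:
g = -5/3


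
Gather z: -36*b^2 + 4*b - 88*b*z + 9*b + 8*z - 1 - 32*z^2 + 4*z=-36*b^2 + 13*b - 32*z^2 + z*(12 - 88*b) - 1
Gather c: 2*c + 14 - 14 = 2*c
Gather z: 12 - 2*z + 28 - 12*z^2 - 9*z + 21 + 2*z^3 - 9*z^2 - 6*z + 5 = 2*z^3 - 21*z^2 - 17*z + 66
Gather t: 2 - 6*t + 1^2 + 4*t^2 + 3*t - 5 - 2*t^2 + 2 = 2*t^2 - 3*t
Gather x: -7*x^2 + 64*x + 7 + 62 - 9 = -7*x^2 + 64*x + 60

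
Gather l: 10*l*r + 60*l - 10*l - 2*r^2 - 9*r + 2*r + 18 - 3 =l*(10*r + 50) - 2*r^2 - 7*r + 15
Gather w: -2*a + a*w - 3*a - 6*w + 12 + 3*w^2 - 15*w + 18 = -5*a + 3*w^2 + w*(a - 21) + 30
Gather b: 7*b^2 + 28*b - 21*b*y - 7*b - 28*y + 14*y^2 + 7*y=7*b^2 + b*(21 - 21*y) + 14*y^2 - 21*y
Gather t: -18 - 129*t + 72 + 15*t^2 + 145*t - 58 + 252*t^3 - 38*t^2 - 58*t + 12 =252*t^3 - 23*t^2 - 42*t + 8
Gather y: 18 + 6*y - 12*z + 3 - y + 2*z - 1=5*y - 10*z + 20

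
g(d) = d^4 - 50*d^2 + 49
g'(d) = 4*d^3 - 100*d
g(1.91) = -120.10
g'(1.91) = -163.13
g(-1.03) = -2.92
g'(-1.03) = 98.63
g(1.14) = -14.29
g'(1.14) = -108.07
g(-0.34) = 43.23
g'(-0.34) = 33.84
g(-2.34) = -194.80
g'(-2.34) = 182.75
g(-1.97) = -129.98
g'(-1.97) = 166.42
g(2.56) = -235.73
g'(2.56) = -188.89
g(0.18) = 47.38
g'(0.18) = -17.98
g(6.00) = -455.00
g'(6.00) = 264.00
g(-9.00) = 2560.00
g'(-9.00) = -2016.00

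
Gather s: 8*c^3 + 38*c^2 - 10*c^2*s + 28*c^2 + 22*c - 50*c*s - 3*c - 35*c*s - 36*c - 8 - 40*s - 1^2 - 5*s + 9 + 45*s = 8*c^3 + 66*c^2 - 17*c + s*(-10*c^2 - 85*c)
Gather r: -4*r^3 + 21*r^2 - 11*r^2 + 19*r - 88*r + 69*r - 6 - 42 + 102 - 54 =-4*r^3 + 10*r^2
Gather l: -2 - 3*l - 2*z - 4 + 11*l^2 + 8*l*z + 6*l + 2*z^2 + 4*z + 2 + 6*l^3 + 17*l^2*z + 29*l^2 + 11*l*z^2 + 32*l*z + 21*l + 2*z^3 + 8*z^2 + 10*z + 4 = 6*l^3 + l^2*(17*z + 40) + l*(11*z^2 + 40*z + 24) + 2*z^3 + 10*z^2 + 12*z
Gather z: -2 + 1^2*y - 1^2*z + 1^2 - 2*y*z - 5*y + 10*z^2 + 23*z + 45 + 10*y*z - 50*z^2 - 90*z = -4*y - 40*z^2 + z*(8*y - 68) + 44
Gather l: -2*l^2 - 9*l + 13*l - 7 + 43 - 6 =-2*l^2 + 4*l + 30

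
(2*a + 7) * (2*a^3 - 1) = 4*a^4 + 14*a^3 - 2*a - 7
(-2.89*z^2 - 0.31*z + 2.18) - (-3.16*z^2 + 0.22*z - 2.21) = 0.27*z^2 - 0.53*z + 4.39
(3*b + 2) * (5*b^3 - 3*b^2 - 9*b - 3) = 15*b^4 + b^3 - 33*b^2 - 27*b - 6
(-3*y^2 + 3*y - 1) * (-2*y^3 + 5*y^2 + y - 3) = 6*y^5 - 21*y^4 + 14*y^3 + 7*y^2 - 10*y + 3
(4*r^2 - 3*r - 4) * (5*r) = 20*r^3 - 15*r^2 - 20*r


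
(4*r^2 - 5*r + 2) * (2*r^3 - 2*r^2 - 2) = 8*r^5 - 18*r^4 + 14*r^3 - 12*r^2 + 10*r - 4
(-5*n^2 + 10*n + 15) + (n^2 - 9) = -4*n^2 + 10*n + 6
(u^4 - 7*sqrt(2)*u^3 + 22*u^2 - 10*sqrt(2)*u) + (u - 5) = u^4 - 7*sqrt(2)*u^3 + 22*u^2 - 10*sqrt(2)*u + u - 5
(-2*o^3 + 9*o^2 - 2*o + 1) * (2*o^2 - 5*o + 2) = -4*o^5 + 28*o^4 - 53*o^3 + 30*o^2 - 9*o + 2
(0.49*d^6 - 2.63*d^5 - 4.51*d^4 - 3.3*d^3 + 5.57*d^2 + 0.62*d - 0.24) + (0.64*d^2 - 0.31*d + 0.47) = 0.49*d^6 - 2.63*d^5 - 4.51*d^4 - 3.3*d^3 + 6.21*d^2 + 0.31*d + 0.23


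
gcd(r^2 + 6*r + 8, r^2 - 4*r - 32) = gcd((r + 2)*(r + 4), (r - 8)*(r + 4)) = r + 4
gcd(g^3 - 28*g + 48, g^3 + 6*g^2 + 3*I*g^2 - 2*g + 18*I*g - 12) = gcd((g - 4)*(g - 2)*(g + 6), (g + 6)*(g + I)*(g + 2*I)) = g + 6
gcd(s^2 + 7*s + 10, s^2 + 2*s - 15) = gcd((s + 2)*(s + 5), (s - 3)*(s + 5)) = s + 5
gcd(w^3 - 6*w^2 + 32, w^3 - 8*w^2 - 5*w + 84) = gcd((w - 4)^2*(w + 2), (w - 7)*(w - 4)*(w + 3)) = w - 4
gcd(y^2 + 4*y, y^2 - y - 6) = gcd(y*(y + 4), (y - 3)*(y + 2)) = 1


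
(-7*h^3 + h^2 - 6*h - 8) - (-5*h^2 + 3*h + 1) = -7*h^3 + 6*h^2 - 9*h - 9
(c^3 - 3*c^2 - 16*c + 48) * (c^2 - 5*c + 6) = c^5 - 8*c^4 + 5*c^3 + 110*c^2 - 336*c + 288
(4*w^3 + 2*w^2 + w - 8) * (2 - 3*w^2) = -12*w^5 - 6*w^4 + 5*w^3 + 28*w^2 + 2*w - 16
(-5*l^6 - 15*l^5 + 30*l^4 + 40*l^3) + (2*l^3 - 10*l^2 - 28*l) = -5*l^6 - 15*l^5 + 30*l^4 + 42*l^3 - 10*l^2 - 28*l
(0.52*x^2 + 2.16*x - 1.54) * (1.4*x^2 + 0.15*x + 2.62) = 0.728*x^4 + 3.102*x^3 - 0.4696*x^2 + 5.4282*x - 4.0348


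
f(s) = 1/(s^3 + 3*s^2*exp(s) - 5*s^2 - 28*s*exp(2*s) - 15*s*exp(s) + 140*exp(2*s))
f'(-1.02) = -0.11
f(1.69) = 0.00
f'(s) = (-3*s^2*exp(s) - 3*s^2 + 56*s*exp(2*s) + 9*s*exp(s) + 10*s - 252*exp(2*s) + 15*exp(s))/(s^3 + 3*s^2*exp(s) - 5*s^2 - 28*s*exp(2*s) - 15*s*exp(s) + 140*exp(2*s))^2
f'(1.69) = -0.00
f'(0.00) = -0.01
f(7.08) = -0.00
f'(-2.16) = -0.07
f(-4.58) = -0.01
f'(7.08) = 0.00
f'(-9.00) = 0.00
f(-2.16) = -0.04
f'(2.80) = -0.00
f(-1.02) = 0.04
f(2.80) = 0.00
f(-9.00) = 0.00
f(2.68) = 0.00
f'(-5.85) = -0.00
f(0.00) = 0.01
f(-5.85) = -0.00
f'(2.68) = -0.00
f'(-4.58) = -0.00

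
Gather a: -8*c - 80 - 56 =-8*c - 136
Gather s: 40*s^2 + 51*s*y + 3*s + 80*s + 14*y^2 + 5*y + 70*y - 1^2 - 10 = 40*s^2 + s*(51*y + 83) + 14*y^2 + 75*y - 11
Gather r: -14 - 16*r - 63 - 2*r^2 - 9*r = -2*r^2 - 25*r - 77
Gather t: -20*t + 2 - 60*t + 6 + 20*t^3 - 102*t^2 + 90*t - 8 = 20*t^3 - 102*t^2 + 10*t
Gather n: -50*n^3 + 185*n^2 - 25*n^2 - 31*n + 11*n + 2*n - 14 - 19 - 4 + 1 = -50*n^3 + 160*n^2 - 18*n - 36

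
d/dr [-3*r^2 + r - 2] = 1 - 6*r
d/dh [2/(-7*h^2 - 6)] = 28*h/(7*h^2 + 6)^2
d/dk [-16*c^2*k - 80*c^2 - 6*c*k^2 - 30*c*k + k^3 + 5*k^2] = -16*c^2 - 12*c*k - 30*c + 3*k^2 + 10*k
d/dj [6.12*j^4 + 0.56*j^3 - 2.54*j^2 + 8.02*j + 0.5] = 24.48*j^3 + 1.68*j^2 - 5.08*j + 8.02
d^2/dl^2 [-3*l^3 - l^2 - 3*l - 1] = -18*l - 2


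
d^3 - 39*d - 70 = (d - 7)*(d + 2)*(d + 5)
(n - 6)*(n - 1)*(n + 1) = n^3 - 6*n^2 - n + 6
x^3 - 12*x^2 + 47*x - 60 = (x - 5)*(x - 4)*(x - 3)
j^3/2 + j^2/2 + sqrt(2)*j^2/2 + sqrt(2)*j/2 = j*(j/2 + sqrt(2)/2)*(j + 1)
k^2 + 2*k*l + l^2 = (k + l)^2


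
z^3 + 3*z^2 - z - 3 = (z - 1)*(z + 1)*(z + 3)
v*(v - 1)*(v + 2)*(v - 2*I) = v^4 + v^3 - 2*I*v^3 - 2*v^2 - 2*I*v^2 + 4*I*v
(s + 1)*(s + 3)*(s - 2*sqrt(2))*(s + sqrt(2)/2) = s^4 - 3*sqrt(2)*s^3/2 + 4*s^3 - 6*sqrt(2)*s^2 + s^2 - 8*s - 9*sqrt(2)*s/2 - 6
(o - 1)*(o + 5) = o^2 + 4*o - 5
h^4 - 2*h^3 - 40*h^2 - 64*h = h*(h - 8)*(h + 2)*(h + 4)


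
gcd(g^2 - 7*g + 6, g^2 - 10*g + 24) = g - 6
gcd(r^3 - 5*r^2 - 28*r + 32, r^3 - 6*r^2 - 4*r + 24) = 1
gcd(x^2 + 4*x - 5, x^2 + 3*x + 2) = 1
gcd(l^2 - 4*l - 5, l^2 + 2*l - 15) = 1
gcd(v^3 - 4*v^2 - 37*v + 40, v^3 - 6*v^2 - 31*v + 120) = v^2 - 3*v - 40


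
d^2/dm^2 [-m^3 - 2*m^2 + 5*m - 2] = -6*m - 4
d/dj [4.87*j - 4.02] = 4.87000000000000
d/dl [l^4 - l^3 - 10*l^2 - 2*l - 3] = 4*l^3 - 3*l^2 - 20*l - 2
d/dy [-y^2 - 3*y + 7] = -2*y - 3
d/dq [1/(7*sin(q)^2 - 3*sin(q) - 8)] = (3 - 14*sin(q))*cos(q)/(-7*sin(q)^2 + 3*sin(q) + 8)^2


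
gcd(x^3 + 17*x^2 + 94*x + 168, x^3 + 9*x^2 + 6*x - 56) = x^2 + 11*x + 28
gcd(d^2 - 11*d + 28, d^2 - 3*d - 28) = d - 7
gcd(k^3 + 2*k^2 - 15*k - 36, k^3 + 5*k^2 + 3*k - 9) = k^2 + 6*k + 9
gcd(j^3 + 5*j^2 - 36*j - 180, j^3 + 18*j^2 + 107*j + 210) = j^2 + 11*j + 30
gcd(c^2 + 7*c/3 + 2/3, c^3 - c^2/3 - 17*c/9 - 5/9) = c + 1/3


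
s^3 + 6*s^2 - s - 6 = (s - 1)*(s + 1)*(s + 6)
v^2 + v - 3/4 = (v - 1/2)*(v + 3/2)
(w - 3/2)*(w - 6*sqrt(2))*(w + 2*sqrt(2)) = w^3 - 4*sqrt(2)*w^2 - 3*w^2/2 - 24*w + 6*sqrt(2)*w + 36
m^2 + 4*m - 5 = (m - 1)*(m + 5)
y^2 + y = y*(y + 1)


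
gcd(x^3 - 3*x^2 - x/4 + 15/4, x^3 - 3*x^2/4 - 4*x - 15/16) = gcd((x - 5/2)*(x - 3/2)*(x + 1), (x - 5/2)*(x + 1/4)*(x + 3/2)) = x - 5/2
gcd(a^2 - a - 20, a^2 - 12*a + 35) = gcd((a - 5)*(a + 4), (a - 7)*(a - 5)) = a - 5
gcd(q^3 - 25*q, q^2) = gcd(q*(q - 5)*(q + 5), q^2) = q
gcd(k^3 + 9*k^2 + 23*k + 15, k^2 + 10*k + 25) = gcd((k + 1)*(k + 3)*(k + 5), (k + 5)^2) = k + 5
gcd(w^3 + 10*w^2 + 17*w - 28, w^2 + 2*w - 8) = w + 4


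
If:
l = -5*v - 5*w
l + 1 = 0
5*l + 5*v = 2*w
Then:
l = -1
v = 27/35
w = -4/7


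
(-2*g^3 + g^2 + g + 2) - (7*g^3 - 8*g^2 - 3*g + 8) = -9*g^3 + 9*g^2 + 4*g - 6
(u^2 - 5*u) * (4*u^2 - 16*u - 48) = 4*u^4 - 36*u^3 + 32*u^2 + 240*u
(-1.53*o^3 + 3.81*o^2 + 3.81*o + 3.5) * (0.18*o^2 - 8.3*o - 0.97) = -0.2754*o^5 + 13.3848*o^4 - 29.4531*o^3 - 34.6887*o^2 - 32.7457*o - 3.395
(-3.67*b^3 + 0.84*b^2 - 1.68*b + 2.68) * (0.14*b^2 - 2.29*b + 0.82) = -0.5138*b^5 + 8.5219*b^4 - 5.1682*b^3 + 4.9112*b^2 - 7.5148*b + 2.1976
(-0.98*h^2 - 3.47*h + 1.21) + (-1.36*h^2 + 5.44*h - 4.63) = -2.34*h^2 + 1.97*h - 3.42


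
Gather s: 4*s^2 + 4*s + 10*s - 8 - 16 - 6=4*s^2 + 14*s - 30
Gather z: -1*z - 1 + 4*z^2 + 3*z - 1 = 4*z^2 + 2*z - 2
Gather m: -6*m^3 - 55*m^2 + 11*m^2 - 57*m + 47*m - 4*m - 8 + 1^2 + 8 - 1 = -6*m^3 - 44*m^2 - 14*m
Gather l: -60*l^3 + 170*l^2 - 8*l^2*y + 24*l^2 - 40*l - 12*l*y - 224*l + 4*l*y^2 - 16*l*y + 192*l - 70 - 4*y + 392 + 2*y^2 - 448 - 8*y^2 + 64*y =-60*l^3 + l^2*(194 - 8*y) + l*(4*y^2 - 28*y - 72) - 6*y^2 + 60*y - 126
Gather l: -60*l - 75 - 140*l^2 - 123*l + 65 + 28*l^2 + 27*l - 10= -112*l^2 - 156*l - 20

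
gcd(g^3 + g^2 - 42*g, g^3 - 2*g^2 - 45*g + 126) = g^2 + g - 42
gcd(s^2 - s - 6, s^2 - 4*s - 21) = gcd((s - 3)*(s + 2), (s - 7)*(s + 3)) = 1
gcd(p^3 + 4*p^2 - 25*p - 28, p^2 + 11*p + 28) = p + 7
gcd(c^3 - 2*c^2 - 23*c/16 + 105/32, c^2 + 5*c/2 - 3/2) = 1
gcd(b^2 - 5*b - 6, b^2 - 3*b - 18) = b - 6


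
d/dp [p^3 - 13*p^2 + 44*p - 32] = 3*p^2 - 26*p + 44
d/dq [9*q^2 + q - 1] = 18*q + 1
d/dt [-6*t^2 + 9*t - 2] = 9 - 12*t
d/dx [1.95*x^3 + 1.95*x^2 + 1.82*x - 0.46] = 5.85*x^2 + 3.9*x + 1.82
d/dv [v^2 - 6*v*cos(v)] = 6*v*sin(v) + 2*v - 6*cos(v)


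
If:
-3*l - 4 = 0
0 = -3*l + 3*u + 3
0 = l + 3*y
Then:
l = -4/3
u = -7/3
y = 4/9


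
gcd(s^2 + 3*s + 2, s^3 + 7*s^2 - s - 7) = s + 1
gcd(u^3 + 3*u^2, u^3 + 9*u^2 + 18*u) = u^2 + 3*u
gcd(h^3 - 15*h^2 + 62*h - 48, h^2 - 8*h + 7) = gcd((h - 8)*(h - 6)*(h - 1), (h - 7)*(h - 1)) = h - 1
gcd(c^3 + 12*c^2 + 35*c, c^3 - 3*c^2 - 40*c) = c^2 + 5*c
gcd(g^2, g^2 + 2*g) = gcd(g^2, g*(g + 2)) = g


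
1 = 1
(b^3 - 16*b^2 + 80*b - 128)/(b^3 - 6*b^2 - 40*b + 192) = (b - 4)/(b + 6)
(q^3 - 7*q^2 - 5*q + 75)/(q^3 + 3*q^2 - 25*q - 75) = (q - 5)/(q + 5)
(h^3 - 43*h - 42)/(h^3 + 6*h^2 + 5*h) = (h^2 - h - 42)/(h*(h + 5))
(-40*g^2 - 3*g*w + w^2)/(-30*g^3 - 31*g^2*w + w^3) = (-8*g + w)/(-6*g^2 - 5*g*w + w^2)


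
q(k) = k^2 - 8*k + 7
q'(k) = 2*k - 8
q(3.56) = -8.81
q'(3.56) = -0.88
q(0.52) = 3.11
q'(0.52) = -6.96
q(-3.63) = 49.22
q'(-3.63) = -15.26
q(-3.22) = 43.13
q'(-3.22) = -14.44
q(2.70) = -7.31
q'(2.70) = -2.60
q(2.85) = -7.68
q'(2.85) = -2.30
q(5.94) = -5.24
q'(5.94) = 3.88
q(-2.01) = 27.12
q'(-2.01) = -12.02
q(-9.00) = 160.00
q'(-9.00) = -26.00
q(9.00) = 16.00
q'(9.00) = 10.00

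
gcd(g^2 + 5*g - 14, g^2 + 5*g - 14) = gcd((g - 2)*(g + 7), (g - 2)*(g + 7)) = g^2 + 5*g - 14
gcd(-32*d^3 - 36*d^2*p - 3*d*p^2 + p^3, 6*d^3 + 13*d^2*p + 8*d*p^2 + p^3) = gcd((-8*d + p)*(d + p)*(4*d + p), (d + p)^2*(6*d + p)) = d + p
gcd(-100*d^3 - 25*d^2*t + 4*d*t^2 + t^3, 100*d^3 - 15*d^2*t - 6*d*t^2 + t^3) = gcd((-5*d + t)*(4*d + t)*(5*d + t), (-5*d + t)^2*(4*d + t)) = -20*d^2 - d*t + t^2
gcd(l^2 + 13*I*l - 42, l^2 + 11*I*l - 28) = l + 7*I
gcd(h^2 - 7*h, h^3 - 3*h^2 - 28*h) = h^2 - 7*h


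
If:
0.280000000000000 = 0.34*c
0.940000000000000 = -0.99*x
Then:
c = 0.82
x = -0.95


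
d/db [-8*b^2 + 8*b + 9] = 8 - 16*b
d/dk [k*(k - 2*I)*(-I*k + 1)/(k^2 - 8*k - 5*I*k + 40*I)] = (-I*k^4 + k^3*(-10 + 16*I) + k^2*(128 + 7*I) - 80*I*k + 80)/(k^4 + k^3*(-16 - 10*I) + k^2*(39 + 160*I) + k*(400 - 640*I) - 1600)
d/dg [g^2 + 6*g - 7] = 2*g + 6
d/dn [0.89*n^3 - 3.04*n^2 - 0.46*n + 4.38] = 2.67*n^2 - 6.08*n - 0.46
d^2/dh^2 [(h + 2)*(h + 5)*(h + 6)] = 6*h + 26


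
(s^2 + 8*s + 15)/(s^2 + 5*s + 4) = (s^2 + 8*s + 15)/(s^2 + 5*s + 4)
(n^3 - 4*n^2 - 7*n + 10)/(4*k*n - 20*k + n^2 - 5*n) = (n^2 + n - 2)/(4*k + n)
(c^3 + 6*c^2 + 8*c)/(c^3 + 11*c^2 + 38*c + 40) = c/(c + 5)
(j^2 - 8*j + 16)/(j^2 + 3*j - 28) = (j - 4)/(j + 7)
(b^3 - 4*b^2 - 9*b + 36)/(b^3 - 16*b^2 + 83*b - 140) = (b^2 - 9)/(b^2 - 12*b + 35)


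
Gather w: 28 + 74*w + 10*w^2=10*w^2 + 74*w + 28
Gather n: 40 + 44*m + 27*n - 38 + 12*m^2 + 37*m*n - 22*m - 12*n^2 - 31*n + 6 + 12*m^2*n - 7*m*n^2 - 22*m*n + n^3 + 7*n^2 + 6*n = 12*m^2 + 22*m + n^3 + n^2*(-7*m - 5) + n*(12*m^2 + 15*m + 2) + 8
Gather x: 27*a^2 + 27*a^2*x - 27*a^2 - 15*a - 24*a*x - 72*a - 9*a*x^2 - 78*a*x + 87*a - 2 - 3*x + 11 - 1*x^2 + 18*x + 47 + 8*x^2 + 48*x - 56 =x^2*(7 - 9*a) + x*(27*a^2 - 102*a + 63)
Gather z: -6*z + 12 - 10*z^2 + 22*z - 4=-10*z^2 + 16*z + 8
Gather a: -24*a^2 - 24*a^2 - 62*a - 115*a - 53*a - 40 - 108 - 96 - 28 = -48*a^2 - 230*a - 272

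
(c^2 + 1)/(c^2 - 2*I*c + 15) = (c^2 + 1)/(c^2 - 2*I*c + 15)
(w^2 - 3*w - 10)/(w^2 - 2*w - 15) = (w + 2)/(w + 3)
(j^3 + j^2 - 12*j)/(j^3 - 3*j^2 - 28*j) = (j - 3)/(j - 7)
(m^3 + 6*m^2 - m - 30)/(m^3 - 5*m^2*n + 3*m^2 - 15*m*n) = (m^2 + 3*m - 10)/(m*(m - 5*n))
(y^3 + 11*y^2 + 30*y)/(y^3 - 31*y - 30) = y*(y + 6)/(y^2 - 5*y - 6)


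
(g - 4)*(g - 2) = g^2 - 6*g + 8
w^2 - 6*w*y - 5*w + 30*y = (w - 5)*(w - 6*y)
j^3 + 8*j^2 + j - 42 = (j - 2)*(j + 3)*(j + 7)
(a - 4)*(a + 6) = a^2 + 2*a - 24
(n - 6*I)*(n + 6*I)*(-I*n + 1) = -I*n^3 + n^2 - 36*I*n + 36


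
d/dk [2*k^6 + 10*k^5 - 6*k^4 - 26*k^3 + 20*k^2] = 2*k*(6*k^4 + 25*k^3 - 12*k^2 - 39*k + 20)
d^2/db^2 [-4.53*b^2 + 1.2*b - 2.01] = -9.06000000000000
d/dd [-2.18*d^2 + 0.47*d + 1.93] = 0.47 - 4.36*d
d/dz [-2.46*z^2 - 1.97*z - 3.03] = -4.92*z - 1.97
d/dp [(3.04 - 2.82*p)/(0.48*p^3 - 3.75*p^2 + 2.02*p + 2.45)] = (2.7072*p^3 - 14.9526*p^2 + 22.8*p - 13.0498)/(0.2304*p^6 - 3.6*p^5 + 16.0017*p^4 - 12.798*p^3 - 14.2946*p^2 + 9.898*p + 6.0025)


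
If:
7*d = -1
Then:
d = -1/7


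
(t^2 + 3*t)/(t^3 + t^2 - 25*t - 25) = t*(t + 3)/(t^3 + t^2 - 25*t - 25)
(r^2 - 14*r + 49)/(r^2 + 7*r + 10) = (r^2 - 14*r + 49)/(r^2 + 7*r + 10)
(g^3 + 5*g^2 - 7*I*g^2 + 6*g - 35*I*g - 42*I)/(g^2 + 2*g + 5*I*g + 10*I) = (g^2 + g*(3 - 7*I) - 21*I)/(g + 5*I)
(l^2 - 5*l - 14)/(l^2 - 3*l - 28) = (l + 2)/(l + 4)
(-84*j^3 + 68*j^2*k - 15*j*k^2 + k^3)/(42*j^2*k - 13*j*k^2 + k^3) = (-2*j + k)/k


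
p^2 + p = p*(p + 1)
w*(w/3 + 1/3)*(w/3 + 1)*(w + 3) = w^4/9 + 7*w^3/9 + 5*w^2/3 + w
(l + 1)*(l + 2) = l^2 + 3*l + 2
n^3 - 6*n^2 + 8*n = n*(n - 4)*(n - 2)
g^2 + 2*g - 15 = (g - 3)*(g + 5)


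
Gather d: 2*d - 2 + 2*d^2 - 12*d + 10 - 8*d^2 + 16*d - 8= -6*d^2 + 6*d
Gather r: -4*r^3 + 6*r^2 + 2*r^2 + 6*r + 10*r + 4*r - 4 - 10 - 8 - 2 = -4*r^3 + 8*r^2 + 20*r - 24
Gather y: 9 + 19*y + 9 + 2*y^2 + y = 2*y^2 + 20*y + 18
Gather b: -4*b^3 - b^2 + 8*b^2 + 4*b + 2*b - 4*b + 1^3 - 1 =-4*b^3 + 7*b^2 + 2*b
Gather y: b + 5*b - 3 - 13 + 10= 6*b - 6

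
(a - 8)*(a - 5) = a^2 - 13*a + 40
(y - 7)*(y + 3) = y^2 - 4*y - 21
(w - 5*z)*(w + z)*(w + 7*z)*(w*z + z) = w^4*z + 3*w^3*z^2 + w^3*z - 33*w^2*z^3 + 3*w^2*z^2 - 35*w*z^4 - 33*w*z^3 - 35*z^4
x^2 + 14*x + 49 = (x + 7)^2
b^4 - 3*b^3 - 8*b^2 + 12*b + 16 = (b - 4)*(b - 2)*(b + 1)*(b + 2)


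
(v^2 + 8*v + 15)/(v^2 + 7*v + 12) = (v + 5)/(v + 4)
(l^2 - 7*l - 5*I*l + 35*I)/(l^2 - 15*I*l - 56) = (-l^2 + 7*l + 5*I*l - 35*I)/(-l^2 + 15*I*l + 56)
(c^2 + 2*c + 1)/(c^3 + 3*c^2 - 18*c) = (c^2 + 2*c + 1)/(c*(c^2 + 3*c - 18))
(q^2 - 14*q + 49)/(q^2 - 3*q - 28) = (q - 7)/(q + 4)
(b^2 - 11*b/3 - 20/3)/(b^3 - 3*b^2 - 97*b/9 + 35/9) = 3*(3*b + 4)/(9*b^2 + 18*b - 7)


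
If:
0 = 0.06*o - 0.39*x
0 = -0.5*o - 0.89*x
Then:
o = 0.00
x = 0.00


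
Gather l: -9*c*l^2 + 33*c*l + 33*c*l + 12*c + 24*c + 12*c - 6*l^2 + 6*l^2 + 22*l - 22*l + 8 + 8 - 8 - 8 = -9*c*l^2 + 66*c*l + 48*c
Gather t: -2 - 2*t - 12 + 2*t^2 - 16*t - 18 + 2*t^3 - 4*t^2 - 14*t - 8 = 2*t^3 - 2*t^2 - 32*t - 40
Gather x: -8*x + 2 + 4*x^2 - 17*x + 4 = 4*x^2 - 25*x + 6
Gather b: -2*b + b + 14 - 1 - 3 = 10 - b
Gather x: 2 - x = 2 - x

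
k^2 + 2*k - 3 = (k - 1)*(k + 3)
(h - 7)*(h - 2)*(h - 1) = h^3 - 10*h^2 + 23*h - 14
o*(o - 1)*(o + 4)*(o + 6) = o^4 + 9*o^3 + 14*o^2 - 24*o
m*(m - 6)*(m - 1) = m^3 - 7*m^2 + 6*m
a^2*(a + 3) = a^3 + 3*a^2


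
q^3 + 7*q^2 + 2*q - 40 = (q - 2)*(q + 4)*(q + 5)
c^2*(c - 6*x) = c^3 - 6*c^2*x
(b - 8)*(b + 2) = b^2 - 6*b - 16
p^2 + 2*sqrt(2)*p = p*(p + 2*sqrt(2))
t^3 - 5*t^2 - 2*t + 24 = (t - 4)*(t - 3)*(t + 2)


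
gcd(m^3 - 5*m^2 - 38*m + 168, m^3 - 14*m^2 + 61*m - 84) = m^2 - 11*m + 28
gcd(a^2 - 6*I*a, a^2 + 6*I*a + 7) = 1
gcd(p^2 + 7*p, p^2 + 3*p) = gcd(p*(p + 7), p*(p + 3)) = p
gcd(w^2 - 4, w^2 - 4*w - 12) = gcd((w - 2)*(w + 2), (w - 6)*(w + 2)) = w + 2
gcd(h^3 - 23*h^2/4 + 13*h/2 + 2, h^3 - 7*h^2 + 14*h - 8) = h^2 - 6*h + 8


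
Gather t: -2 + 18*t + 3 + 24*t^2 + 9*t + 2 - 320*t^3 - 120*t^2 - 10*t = -320*t^3 - 96*t^2 + 17*t + 3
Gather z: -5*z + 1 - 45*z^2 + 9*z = -45*z^2 + 4*z + 1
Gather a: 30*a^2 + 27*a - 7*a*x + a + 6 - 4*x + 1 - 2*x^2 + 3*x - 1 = 30*a^2 + a*(28 - 7*x) - 2*x^2 - x + 6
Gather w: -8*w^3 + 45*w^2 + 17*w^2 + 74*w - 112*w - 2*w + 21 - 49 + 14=-8*w^3 + 62*w^2 - 40*w - 14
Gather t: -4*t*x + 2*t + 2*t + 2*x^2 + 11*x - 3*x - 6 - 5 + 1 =t*(4 - 4*x) + 2*x^2 + 8*x - 10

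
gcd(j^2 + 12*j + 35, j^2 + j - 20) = j + 5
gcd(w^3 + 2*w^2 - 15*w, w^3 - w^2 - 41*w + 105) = w - 3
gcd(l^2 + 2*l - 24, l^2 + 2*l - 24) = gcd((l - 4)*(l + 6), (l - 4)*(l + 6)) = l^2 + 2*l - 24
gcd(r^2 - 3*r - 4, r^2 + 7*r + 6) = r + 1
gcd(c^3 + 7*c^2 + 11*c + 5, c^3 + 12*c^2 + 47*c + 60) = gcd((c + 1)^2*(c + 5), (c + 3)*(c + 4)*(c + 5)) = c + 5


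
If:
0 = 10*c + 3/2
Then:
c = -3/20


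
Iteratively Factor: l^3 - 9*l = (l + 3)*(l^2 - 3*l) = l*(l + 3)*(l - 3)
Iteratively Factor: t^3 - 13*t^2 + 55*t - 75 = (t - 5)*(t^2 - 8*t + 15) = (t - 5)^2*(t - 3)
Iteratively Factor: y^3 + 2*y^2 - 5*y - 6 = (y - 2)*(y^2 + 4*y + 3) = (y - 2)*(y + 3)*(y + 1)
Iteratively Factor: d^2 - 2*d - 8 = (d + 2)*(d - 4)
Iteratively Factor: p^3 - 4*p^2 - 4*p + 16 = (p - 4)*(p^2 - 4) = (p - 4)*(p - 2)*(p + 2)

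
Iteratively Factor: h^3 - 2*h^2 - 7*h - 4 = (h - 4)*(h^2 + 2*h + 1) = (h - 4)*(h + 1)*(h + 1)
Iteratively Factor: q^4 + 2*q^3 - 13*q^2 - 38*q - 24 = (q - 4)*(q^3 + 6*q^2 + 11*q + 6) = (q - 4)*(q + 2)*(q^2 + 4*q + 3) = (q - 4)*(q + 2)*(q + 3)*(q + 1)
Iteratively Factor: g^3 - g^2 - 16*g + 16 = (g - 1)*(g^2 - 16) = (g - 1)*(g + 4)*(g - 4)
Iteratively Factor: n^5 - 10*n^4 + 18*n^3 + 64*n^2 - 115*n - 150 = (n - 5)*(n^4 - 5*n^3 - 7*n^2 + 29*n + 30) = (n - 5)*(n + 1)*(n^3 - 6*n^2 - n + 30) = (n - 5)^2*(n + 1)*(n^2 - n - 6) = (n - 5)^2*(n + 1)*(n + 2)*(n - 3)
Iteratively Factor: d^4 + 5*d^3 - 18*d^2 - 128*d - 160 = (d + 4)*(d^3 + d^2 - 22*d - 40) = (d + 2)*(d + 4)*(d^2 - d - 20) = (d - 5)*(d + 2)*(d + 4)*(d + 4)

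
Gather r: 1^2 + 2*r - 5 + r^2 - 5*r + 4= r^2 - 3*r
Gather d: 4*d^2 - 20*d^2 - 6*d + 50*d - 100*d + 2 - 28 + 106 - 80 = -16*d^2 - 56*d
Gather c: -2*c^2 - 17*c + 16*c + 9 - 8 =-2*c^2 - c + 1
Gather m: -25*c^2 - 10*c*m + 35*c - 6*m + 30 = -25*c^2 + 35*c + m*(-10*c - 6) + 30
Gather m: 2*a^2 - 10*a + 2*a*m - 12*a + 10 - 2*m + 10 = 2*a^2 - 22*a + m*(2*a - 2) + 20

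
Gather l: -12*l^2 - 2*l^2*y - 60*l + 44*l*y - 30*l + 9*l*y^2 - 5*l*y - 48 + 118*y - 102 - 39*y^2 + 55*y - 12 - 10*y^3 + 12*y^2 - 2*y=l^2*(-2*y - 12) + l*(9*y^2 + 39*y - 90) - 10*y^3 - 27*y^2 + 171*y - 162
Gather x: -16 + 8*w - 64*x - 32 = 8*w - 64*x - 48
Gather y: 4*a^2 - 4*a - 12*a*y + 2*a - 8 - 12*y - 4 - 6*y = 4*a^2 - 2*a + y*(-12*a - 18) - 12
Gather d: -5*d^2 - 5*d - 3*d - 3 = -5*d^2 - 8*d - 3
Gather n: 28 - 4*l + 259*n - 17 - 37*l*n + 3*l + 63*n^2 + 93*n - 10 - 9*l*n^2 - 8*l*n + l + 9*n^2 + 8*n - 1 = n^2*(72 - 9*l) + n*(360 - 45*l)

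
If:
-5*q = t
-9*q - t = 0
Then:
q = 0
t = 0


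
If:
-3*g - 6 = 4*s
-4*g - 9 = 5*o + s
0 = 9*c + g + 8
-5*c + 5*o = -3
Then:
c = -86/97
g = -2/97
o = -721/485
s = -144/97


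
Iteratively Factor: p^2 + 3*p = (p)*(p + 3)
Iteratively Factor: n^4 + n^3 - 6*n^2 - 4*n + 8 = (n - 1)*(n^3 + 2*n^2 - 4*n - 8) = (n - 2)*(n - 1)*(n^2 + 4*n + 4) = (n - 2)*(n - 1)*(n + 2)*(n + 2)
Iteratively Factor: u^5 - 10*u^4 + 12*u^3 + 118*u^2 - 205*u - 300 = (u + 3)*(u^4 - 13*u^3 + 51*u^2 - 35*u - 100) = (u - 4)*(u + 3)*(u^3 - 9*u^2 + 15*u + 25) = (u - 5)*(u - 4)*(u + 3)*(u^2 - 4*u - 5) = (u - 5)^2*(u - 4)*(u + 3)*(u + 1)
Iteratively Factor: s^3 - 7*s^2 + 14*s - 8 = (s - 1)*(s^2 - 6*s + 8) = (s - 2)*(s - 1)*(s - 4)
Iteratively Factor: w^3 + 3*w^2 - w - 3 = (w + 1)*(w^2 + 2*w - 3) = (w + 1)*(w + 3)*(w - 1)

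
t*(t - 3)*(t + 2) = t^3 - t^2 - 6*t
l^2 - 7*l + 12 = (l - 4)*(l - 3)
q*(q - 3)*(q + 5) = q^3 + 2*q^2 - 15*q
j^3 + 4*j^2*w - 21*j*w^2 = j*(j - 3*w)*(j + 7*w)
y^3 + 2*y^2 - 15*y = y*(y - 3)*(y + 5)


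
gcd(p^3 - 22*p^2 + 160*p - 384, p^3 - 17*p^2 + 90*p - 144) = p^2 - 14*p + 48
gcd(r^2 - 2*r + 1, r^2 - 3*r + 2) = r - 1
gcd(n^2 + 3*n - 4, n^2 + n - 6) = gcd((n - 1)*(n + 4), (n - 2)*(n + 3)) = 1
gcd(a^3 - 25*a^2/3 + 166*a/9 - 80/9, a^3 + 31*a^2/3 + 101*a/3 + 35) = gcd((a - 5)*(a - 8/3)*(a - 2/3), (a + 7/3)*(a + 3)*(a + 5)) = 1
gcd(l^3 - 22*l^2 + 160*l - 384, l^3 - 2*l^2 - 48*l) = l - 8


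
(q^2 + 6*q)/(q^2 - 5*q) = (q + 6)/(q - 5)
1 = 1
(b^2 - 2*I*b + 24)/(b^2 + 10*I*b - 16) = (b^2 - 2*I*b + 24)/(b^2 + 10*I*b - 16)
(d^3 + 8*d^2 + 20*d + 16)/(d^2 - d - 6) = (d^2 + 6*d + 8)/(d - 3)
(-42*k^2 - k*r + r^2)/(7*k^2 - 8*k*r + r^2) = (6*k + r)/(-k + r)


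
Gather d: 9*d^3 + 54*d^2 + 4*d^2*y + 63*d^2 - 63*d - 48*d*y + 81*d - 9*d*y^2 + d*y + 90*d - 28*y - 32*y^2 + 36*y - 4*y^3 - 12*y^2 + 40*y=9*d^3 + d^2*(4*y + 117) + d*(-9*y^2 - 47*y + 108) - 4*y^3 - 44*y^2 + 48*y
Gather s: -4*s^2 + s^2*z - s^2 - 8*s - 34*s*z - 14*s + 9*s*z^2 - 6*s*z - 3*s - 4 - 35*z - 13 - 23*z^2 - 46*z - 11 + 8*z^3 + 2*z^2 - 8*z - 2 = s^2*(z - 5) + s*(9*z^2 - 40*z - 25) + 8*z^3 - 21*z^2 - 89*z - 30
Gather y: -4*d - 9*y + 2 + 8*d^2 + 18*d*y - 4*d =8*d^2 - 8*d + y*(18*d - 9) + 2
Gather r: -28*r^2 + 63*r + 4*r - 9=-28*r^2 + 67*r - 9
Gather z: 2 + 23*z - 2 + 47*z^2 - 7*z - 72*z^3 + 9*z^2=-72*z^3 + 56*z^2 + 16*z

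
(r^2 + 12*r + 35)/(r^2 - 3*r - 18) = (r^2 + 12*r + 35)/(r^2 - 3*r - 18)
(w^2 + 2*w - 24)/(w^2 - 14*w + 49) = (w^2 + 2*w - 24)/(w^2 - 14*w + 49)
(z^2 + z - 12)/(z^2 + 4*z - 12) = (z^2 + z - 12)/(z^2 + 4*z - 12)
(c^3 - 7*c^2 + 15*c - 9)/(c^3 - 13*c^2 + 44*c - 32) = (c^2 - 6*c + 9)/(c^2 - 12*c + 32)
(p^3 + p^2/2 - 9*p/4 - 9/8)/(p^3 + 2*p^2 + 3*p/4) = (p - 3/2)/p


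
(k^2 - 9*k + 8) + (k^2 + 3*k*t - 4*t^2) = 2*k^2 + 3*k*t - 9*k - 4*t^2 + 8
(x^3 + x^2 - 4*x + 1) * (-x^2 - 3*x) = -x^5 - 4*x^4 + x^3 + 11*x^2 - 3*x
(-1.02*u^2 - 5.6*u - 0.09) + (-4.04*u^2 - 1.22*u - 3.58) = -5.06*u^2 - 6.82*u - 3.67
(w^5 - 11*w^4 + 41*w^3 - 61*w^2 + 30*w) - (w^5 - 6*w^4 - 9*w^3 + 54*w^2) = -5*w^4 + 50*w^3 - 115*w^2 + 30*w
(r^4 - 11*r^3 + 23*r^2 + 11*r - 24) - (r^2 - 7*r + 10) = r^4 - 11*r^3 + 22*r^2 + 18*r - 34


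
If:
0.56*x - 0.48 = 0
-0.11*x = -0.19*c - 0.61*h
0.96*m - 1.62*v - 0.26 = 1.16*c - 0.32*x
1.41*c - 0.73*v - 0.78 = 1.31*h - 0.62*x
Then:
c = 0.401532912533814*v + 0.248099961355146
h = 0.077289707587273 - 0.125067628494139*v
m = 2.17268560264503*v + 0.284906500923183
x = 0.86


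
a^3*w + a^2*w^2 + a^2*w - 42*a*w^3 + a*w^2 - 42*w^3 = (a - 6*w)*(a + 7*w)*(a*w + w)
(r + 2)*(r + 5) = r^2 + 7*r + 10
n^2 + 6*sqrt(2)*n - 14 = (n - sqrt(2))*(n + 7*sqrt(2))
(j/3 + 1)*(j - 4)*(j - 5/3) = j^3/3 - 8*j^2/9 - 31*j/9 + 20/3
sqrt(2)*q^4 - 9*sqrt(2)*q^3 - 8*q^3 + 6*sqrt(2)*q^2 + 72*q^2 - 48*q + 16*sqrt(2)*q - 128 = (q - 8)*(q - 2)*(q - 4*sqrt(2))*(sqrt(2)*q + sqrt(2))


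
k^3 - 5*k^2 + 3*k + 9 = (k - 3)^2*(k + 1)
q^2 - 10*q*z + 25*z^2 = (q - 5*z)^2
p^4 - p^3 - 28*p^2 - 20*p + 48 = (p - 6)*(p - 1)*(p + 2)*(p + 4)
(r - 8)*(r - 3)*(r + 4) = r^3 - 7*r^2 - 20*r + 96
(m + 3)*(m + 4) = m^2 + 7*m + 12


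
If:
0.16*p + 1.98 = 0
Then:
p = -12.38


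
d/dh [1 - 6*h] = -6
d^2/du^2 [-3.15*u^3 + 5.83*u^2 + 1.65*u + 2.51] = 11.66 - 18.9*u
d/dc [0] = 0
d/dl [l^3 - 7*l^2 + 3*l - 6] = 3*l^2 - 14*l + 3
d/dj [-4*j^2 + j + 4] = 1 - 8*j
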